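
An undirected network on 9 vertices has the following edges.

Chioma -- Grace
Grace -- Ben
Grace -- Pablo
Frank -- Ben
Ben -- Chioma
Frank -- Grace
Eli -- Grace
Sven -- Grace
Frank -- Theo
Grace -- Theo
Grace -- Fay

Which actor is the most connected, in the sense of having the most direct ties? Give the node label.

Grace

Degrees — Ben:3, Chioma:2, Eli:1, Fay:1, Frank:3, Grace:8, Pablo:1, Sven:1, Theo:2.
The maximum is 8, attained only by Grace.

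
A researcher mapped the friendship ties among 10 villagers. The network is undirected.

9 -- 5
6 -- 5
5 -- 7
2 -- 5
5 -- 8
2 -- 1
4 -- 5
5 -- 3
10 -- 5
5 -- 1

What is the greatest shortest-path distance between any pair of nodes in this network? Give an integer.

Eccentricity of each node (its greatest distance to any other): 1:2, 2:2, 3:2, 4:2, 5:1, 6:2, 7:2, 8:2, 9:2, 10:2.
The maximum eccentricity is 2, realized for instance by the pair 1–3 via 1 – 5 – 3. So the diameter is 2.

2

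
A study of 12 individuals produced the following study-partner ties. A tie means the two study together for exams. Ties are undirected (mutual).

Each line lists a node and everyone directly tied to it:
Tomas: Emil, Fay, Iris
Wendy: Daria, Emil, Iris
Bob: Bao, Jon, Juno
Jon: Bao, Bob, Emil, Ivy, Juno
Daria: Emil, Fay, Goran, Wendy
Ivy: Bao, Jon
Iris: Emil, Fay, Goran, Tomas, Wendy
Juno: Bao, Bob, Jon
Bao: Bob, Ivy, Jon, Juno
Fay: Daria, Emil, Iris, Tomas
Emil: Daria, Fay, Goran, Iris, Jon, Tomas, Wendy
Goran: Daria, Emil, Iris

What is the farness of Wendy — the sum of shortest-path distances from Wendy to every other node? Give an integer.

Distances from Wendy: Bao:3, Bob:3, Daria:1, Emil:1, Fay:2, Goran:2, Iris:1, Ivy:3, Jon:2, Juno:3, Tomas:2.
Sum = 3 + 3 + 1 + 1 + 2 + 2 + 1 + 3 + 2 + 3 + 2 = 23.

23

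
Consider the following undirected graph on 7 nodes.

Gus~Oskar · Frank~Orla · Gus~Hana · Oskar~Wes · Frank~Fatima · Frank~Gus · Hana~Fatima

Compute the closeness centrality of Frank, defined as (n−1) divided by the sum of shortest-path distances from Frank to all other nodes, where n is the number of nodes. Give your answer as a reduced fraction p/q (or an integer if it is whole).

Distances from Frank: Fatima:1, Gus:1, Hana:2, Orla:1, Oskar:2, Wes:3. Sum = 10.
n = 7, so closeness = 6/10 = 3/5.

3/5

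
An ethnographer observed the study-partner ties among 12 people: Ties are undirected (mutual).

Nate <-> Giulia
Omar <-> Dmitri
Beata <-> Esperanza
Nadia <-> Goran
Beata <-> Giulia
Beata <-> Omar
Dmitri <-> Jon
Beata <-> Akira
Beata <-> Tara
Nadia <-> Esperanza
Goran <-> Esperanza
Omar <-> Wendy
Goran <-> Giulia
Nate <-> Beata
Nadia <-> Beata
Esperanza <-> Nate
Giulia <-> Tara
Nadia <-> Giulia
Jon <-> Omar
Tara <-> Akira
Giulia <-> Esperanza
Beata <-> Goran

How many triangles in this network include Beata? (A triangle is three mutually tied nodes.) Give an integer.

Beata's neighbors: Akira, Esperanza, Giulia, Goran, Nadia, Nate, Omar, and Tara.
Neighbor pairs that are themselves tied: Beata–Akira–Tara; Beata–Esperanza–Giulia; Beata–Esperanza–Goran; Beata–Esperanza–Nadia; Beata–Esperanza–Nate; Beata–Giulia–Goran; Beata–Giulia–Nadia; Beata–Giulia–Nate; Beata–Giulia–Tara; Beata–Goran–Nadia. Each forms one triangle with Beata, for 10 in total.

10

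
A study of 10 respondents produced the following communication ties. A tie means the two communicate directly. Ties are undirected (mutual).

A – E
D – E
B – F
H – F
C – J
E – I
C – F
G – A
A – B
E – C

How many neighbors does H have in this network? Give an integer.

1

H is directly tied to F. That is 1 neighbor, so the degree of H is 1.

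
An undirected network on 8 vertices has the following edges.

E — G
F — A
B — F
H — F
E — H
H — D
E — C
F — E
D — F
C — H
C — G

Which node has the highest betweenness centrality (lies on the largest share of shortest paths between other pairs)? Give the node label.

Unnormalized betweenness of each node: A:0, B:0, C:5/6, D:0, E:17/3, F:71/6, G:0, H:11/3.
F has the largest value, 71/6, making it the main broker — the node through which the most shortest paths run.

F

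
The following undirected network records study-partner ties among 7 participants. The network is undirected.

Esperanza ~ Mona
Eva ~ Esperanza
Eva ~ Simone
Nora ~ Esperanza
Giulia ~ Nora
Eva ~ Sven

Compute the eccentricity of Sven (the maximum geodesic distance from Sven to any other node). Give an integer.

Distances from Sven: Esperanza:2, Eva:1, Giulia:4, Mona:3, Nora:3, Simone:2.
The largest is 4 (to Giulia), so the eccentricity of Sven is 4.

4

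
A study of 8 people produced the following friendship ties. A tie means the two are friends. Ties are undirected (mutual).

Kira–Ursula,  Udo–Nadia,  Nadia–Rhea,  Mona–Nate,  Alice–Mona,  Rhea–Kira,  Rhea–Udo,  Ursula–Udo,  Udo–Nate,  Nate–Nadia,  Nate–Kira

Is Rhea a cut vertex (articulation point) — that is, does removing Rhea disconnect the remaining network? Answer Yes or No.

No

Even without Rhea, every remaining node can still reach every other (the residual graph is connected), so Rhea is not a cut vertex.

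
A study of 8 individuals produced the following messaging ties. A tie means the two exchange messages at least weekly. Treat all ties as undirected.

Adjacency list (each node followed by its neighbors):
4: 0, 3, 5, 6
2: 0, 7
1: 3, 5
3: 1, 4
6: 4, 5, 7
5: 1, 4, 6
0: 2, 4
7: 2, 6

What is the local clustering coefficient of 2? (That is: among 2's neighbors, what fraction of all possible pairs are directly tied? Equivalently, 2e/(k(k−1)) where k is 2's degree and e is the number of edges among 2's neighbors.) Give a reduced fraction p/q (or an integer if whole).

0

2's neighbors: 0 and 7 (k = 2).
Possible neighbor pairs: C(2,2) = 1. Edges among them: none → e = 0.
Clustering(2) = 0/1.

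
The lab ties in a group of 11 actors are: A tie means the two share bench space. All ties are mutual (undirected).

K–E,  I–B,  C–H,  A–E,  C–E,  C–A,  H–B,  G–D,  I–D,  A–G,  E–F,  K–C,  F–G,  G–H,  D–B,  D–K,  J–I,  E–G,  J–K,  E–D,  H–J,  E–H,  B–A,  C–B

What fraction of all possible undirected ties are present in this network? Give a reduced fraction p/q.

There are 24 edges and 11 nodes, so the maximum possible is C(11,2) = 55.
Density = 24/55.

24/55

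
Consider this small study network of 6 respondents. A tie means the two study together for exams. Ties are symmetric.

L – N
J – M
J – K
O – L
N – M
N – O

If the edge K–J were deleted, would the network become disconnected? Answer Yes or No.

Without the K–J edge there is no alternate route between K and J, so the network disconnects. It is a bridge.

Yes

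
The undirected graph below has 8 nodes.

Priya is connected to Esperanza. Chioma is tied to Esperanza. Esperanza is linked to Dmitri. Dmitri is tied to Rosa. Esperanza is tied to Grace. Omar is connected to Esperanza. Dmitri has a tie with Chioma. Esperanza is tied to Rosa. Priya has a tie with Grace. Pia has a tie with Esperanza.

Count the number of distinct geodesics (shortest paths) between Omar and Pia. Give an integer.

1

The shortest distance is 2, and the only length-2 path is Omar–Esperanza–Pia. So there is exactly 1 shortest path.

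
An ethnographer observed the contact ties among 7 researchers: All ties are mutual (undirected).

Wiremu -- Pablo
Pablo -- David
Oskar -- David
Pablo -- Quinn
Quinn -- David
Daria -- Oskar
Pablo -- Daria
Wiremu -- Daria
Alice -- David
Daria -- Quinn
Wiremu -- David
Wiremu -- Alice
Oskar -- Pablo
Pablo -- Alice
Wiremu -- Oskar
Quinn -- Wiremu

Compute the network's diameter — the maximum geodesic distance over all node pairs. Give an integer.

Eccentricity of each node (its greatest distance to any other): Alice:2, Daria:2, David:2, Oskar:2, Pablo:1, Quinn:2, Wiremu:1.
The maximum eccentricity is 2, realized for instance by the pair Daria–Alice via Daria – Pablo – Alice. So the diameter is 2.

2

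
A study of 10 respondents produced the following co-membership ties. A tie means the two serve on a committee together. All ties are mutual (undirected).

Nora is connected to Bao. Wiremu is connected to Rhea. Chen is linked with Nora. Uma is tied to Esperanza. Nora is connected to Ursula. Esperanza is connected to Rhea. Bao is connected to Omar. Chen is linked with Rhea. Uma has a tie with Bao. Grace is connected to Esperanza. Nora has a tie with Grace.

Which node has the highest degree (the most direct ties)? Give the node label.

Degrees — Bao:3, Chen:2, Esperanza:3, Grace:2, Nora:4, Omar:1, Rhea:3, Uma:2, Ursula:1, Wiremu:1.
The maximum is 4, attained only by Nora.

Nora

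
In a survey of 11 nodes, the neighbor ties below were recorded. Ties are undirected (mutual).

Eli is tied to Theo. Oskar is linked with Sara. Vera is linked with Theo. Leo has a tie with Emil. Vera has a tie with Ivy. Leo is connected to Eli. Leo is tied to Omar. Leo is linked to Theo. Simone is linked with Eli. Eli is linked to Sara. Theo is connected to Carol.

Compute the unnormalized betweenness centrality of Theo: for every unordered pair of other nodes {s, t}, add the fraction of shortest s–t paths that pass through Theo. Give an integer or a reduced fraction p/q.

Pairs whose geodesics pass through Theo — Omar–Carol: 1; Omar–Ivy: 1; Omar–Vera: 1; Carol–Sara: 1; Carol–Simone: 1; Carol–Leo: 1; Carol–Ivy: 1; Carol–Emil: 1; Carol–Eli: 1; Carol–Oskar: 1; Carol–Vera: 1; Sara–Ivy: 1; Sara–Vera: 1; Simone–Ivy: 1 … (+9 more pairs).
All other pairs contribute 0.
Summing the contributions gives betweenness(Theo) = 23.

23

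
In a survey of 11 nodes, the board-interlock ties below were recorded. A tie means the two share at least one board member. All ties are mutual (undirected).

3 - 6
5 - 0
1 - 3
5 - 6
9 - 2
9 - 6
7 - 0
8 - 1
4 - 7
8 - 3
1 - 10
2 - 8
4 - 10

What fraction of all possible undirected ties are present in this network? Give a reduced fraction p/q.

There are 13 edges and 11 nodes, so the maximum possible is C(11,2) = 55.
Density = 13/55.

13/55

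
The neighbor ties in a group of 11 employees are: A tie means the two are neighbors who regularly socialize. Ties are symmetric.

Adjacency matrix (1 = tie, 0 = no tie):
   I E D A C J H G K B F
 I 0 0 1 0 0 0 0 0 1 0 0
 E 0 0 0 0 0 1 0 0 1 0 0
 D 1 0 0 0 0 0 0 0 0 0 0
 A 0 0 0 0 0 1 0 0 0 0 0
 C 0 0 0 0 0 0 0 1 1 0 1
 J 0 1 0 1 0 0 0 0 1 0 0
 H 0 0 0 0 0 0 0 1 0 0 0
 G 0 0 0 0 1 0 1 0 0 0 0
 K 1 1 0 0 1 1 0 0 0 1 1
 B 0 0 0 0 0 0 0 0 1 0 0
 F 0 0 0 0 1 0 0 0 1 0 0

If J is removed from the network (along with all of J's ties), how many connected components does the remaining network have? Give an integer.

2

Without J, the remaining ties split the others into: {B, C, D, E, F, G, H, I, K}; {A}.
That's 2 separate components.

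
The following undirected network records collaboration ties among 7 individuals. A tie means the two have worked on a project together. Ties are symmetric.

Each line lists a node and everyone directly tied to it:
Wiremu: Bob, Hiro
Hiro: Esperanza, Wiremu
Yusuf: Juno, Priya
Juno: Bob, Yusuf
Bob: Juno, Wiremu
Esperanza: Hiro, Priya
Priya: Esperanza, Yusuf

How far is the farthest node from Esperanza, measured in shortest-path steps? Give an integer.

Distances from Esperanza: Bob:3, Hiro:1, Juno:3, Priya:1, Wiremu:2, Yusuf:2.
The largest is 3 (to Juno and Bob), so the eccentricity of Esperanza is 3.

3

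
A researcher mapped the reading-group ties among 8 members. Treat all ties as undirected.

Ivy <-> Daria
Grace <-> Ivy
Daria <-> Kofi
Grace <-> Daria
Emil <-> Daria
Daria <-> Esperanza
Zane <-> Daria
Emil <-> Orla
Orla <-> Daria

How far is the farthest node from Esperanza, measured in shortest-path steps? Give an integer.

2

Distances from Esperanza: Daria:1, Emil:2, Grace:2, Ivy:2, Kofi:2, Orla:2, Zane:2.
The largest is 2 (to Zane, Emil, Ivy, Orla, Grace, and Kofi), so the eccentricity of Esperanza is 2.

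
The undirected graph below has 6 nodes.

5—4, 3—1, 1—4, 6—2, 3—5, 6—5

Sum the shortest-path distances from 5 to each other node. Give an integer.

7

Distances from 5: 1:2, 2:2, 3:1, 4:1, 6:1.
Sum = 2 + 2 + 1 + 1 + 1 = 7.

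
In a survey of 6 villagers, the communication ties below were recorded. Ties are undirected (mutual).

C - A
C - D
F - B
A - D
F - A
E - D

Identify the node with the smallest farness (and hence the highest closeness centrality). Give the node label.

Farness (sum of distances to all others) for each node — A:7, B:13, C:9, D:8, E:12, F:9.
The smallest farness is 7, for A, so A has the highest closeness.

A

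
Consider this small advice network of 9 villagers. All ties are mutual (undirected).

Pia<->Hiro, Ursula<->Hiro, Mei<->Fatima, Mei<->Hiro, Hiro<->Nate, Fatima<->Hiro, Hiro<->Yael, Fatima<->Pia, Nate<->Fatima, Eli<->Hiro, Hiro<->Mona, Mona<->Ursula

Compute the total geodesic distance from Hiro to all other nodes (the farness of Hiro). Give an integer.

Distances from Hiro: Eli:1, Fatima:1, Mei:1, Mona:1, Nate:1, Pia:1, Ursula:1, Yael:1.
Sum = 1 + 1 + 1 + 1 + 1 + 1 + 1 + 1 = 8.

8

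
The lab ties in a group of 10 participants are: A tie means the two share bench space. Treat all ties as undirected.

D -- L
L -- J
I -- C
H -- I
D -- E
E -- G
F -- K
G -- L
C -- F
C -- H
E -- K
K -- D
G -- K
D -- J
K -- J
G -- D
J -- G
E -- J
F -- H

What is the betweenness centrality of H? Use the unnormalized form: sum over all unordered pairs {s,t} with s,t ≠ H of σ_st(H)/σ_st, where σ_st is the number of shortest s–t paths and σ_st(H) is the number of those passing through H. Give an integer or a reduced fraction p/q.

7/2

Pairs whose geodesics pass through H — I–F: 1/2; I–E: 1/2; I–G: 1/2; I–J: 1/2; I–K: 1/2; I–D: 1/2; I–L: 3/6.
All other pairs contribute 0.
Summing the contributions gives betweenness(H) = 7/2.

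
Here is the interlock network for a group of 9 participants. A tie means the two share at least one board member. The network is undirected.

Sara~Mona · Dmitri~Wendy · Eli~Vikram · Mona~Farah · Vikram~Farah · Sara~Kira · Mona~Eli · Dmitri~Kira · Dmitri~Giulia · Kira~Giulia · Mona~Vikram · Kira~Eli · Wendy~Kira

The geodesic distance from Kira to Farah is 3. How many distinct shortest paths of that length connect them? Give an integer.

3

The shortest distance is 3. The length-3 paths are: Kira–Eli–Mona–Farah; Kira–Sara–Mona–Farah; Kira–Eli–Vikram–Farah.
That gives 3 distinct shortest paths.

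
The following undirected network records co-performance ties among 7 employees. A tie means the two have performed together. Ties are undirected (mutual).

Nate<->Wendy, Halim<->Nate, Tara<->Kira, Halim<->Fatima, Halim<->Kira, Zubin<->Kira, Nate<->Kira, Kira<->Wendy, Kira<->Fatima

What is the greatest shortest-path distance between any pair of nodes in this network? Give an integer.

Eccentricity of each node (its greatest distance to any other): Fatima:2, Halim:2, Kira:1, Nate:2, Tara:2, Wendy:2, Zubin:2.
The maximum eccentricity is 2, realized for instance by the pair Nate–Tara via Nate – Kira – Tara. So the diameter is 2.

2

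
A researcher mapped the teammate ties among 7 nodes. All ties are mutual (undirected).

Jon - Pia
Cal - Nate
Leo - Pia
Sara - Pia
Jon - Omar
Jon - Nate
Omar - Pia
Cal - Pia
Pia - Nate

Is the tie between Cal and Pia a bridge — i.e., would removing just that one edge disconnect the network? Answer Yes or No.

No

Even without that edge, Cal still reaches Pia via Cal – Nate – Pia, so the network stays connected. Not a bridge.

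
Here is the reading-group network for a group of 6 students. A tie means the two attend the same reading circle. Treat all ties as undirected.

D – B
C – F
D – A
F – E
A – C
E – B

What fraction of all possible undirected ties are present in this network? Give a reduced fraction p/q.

2/5

There are 6 edges and 6 nodes, so the maximum possible is C(6,2) = 15.
Density = 6/15 = 2/5.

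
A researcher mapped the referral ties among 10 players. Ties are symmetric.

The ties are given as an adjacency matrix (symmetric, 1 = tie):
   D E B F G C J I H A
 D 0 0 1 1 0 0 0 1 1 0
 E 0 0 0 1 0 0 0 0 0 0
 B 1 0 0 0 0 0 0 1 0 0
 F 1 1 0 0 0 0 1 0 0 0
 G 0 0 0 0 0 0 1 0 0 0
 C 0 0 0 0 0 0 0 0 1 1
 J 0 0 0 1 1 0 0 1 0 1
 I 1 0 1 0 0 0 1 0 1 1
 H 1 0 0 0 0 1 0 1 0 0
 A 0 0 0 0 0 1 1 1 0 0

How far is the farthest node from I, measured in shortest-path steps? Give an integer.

Distances from I: A:1, B:1, C:2, D:1, E:3, F:2, G:2, H:1, J:1.
The largest is 3 (to E), so the eccentricity of I is 3.

3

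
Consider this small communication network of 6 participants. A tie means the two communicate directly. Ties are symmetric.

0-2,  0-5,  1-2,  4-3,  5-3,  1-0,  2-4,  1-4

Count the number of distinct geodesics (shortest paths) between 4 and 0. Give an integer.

2

The shortest distance is 2. The length-2 paths are: 4–2–0; 4–1–0.
That gives 2 distinct shortest paths.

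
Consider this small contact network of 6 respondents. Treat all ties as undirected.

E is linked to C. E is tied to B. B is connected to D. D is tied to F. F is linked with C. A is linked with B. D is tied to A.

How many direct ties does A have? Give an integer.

A is directly tied to B and D. That is 2 neighbors, so the degree of A is 2.

2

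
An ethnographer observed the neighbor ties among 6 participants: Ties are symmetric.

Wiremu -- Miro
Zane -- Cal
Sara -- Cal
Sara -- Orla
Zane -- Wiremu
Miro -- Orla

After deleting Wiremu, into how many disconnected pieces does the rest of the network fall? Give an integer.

1

Wiremu's neighbors (Miro and Zane) remain reachable from one another through other ties, so the rest of the network stays in one piece.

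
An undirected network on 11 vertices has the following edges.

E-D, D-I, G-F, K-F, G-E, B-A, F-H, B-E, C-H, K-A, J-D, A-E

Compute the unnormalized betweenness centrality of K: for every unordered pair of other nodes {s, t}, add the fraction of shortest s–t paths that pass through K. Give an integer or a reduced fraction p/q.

Pairs whose geodesics pass through K — A–H: 1; A–F: 1; A–C: 1; H–B: 1/2; F–B: 1/2; C–B: 1/2.
All other pairs contribute 0.
Summing the contributions gives betweenness(K) = 9/2.

9/2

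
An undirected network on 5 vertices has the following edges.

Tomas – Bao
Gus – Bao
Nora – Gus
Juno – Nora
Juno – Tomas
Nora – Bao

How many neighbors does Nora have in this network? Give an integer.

3

Nora is directly tied to Bao, Gus, and Juno. That is 3 neighbors, so the degree of Nora is 3.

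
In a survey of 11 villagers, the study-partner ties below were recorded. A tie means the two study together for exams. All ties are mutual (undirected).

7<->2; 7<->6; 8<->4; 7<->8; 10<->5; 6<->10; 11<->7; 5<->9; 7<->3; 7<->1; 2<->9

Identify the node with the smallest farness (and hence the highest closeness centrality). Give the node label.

Farness (sum of distances to all others) for each node — 1:24, 2:20, 3:24, 4:31, 5:30, 6:20, 7:15, 8:22, 9:25, 10:25, 11:24.
The smallest farness is 15, for 7, so 7 has the highest closeness.

7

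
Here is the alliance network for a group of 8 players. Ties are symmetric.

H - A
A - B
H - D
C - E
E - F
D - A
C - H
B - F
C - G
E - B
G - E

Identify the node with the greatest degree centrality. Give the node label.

Degrees — A:3, B:3, C:3, D:2, E:4, F:2, G:2, H:3.
The maximum is 4, attained only by E.

E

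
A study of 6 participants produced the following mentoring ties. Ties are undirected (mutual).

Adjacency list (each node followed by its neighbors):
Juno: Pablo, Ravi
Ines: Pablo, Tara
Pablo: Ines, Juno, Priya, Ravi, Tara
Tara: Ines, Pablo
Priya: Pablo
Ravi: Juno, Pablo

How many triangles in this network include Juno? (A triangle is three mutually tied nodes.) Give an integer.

1

Juno's neighbors: Pablo and Ravi.
Neighbor pairs that are themselves tied: Juno–Pablo–Ravi. Each forms one triangle with Juno, for 1 in total.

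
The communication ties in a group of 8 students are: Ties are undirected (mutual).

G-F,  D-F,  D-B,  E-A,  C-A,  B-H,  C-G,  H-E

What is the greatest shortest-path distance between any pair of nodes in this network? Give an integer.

Eccentricity of each node (its greatest distance to any other): A:4, B:4, C:4, D:4, E:4, F:4, G:4, H:4.
The maximum eccentricity is 4, realized for instance by the pair B–C via B – H – E – A – C. So the diameter is 4.

4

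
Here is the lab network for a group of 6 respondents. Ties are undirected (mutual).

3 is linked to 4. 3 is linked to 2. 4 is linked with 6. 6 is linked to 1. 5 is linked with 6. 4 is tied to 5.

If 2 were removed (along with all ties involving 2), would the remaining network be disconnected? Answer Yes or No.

Even without 2, every remaining node can still reach every other (the residual graph is connected), so 2 is not a cut vertex.

No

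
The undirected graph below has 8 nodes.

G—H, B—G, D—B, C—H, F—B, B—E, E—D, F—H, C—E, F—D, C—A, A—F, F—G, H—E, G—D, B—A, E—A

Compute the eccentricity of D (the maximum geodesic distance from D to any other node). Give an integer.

2

Distances from D: A:2, B:1, C:2, E:1, F:1, G:1, H:2.
The largest is 2 (to H, A, and C), so the eccentricity of D is 2.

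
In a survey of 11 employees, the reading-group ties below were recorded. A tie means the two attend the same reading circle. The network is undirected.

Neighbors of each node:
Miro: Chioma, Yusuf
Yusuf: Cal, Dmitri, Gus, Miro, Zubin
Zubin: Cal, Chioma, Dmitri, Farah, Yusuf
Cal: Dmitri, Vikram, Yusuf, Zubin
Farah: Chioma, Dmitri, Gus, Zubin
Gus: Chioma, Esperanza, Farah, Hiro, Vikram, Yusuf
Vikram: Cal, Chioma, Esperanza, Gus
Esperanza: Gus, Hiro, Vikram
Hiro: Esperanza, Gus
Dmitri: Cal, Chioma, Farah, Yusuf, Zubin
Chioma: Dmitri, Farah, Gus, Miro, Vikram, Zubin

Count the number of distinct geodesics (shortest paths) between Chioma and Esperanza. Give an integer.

The shortest distance is 2. The length-2 paths are: Chioma–Vikram–Esperanza; Chioma–Gus–Esperanza.
That gives 2 distinct shortest paths.

2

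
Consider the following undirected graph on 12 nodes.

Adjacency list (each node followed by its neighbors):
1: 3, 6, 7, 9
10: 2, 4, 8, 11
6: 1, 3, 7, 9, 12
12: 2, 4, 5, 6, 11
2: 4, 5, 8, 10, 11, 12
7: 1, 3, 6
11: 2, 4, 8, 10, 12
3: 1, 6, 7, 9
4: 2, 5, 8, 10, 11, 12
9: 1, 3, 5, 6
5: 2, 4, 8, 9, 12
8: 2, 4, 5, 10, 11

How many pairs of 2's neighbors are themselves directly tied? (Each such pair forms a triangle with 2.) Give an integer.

2's neighbors: 4, 5, 8, 10, 11, and 12.
Neighbor pairs that are themselves tied: 2–4–5; 2–4–8; 2–4–10; 2–4–11; 2–4–12; 2–5–8; 2–5–12; 2–8–10; 2–8–11; 2–10–11; 2–11–12. Each forms one triangle with 2, for 11 in total.

11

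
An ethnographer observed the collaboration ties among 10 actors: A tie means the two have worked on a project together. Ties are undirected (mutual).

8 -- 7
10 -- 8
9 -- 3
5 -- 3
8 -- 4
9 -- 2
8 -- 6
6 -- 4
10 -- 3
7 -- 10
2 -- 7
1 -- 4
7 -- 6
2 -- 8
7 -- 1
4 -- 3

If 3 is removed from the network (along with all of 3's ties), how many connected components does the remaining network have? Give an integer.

2

Without 3, the remaining ties split the others into: {5}; {1, 2, 4, 6, 7, 8, 9, 10}.
That's 2 separate components.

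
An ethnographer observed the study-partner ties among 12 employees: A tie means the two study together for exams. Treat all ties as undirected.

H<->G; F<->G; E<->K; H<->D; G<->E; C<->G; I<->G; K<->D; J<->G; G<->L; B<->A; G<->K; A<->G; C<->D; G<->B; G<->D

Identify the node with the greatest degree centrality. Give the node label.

Degrees — A:2, B:2, C:2, D:4, E:2, F:1, G:11, H:2, I:1, J:1, K:3, L:1.
The maximum is 11, attained only by G.

G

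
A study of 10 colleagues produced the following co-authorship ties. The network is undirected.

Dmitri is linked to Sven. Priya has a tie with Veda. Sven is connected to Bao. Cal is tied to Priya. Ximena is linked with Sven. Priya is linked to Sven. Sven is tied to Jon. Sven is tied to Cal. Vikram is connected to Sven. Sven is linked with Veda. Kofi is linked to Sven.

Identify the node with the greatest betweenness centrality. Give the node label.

Sven

Unnormalized betweenness of each node: Bao:0, Cal:0, Dmitri:0, Jon:0, Kofi:0, Priya:1/2, Sven:67/2, Veda:0, Vikram:0, Ximena:0.
Sven has the largest value, 67/2, making it the main broker — the node through which the most shortest paths run.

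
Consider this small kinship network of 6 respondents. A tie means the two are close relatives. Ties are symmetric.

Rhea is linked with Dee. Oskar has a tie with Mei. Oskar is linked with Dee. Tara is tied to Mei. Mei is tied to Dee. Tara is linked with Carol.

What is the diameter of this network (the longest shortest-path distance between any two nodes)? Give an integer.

4

Eccentricity of each node (its greatest distance to any other): Carol:4, Dee:3, Mei:2, Oskar:3, Rhea:4, Tara:3.
The maximum eccentricity is 4, realized for instance by the pair Carol–Rhea via Carol – Tara – Mei – Dee – Rhea. So the diameter is 4.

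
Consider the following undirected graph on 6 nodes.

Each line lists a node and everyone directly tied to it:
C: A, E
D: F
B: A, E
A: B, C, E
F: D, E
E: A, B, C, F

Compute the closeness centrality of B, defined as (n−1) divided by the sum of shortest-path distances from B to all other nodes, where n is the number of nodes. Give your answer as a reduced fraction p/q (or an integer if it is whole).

Distances from B: A:1, C:2, D:3, E:1, F:2. Sum = 9.
n = 6, so closeness = 5/9.

5/9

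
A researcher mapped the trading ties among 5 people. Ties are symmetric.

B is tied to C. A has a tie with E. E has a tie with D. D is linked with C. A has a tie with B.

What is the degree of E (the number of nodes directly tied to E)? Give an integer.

E is directly tied to A and D. That is 2 neighbors, so the degree of E is 2.

2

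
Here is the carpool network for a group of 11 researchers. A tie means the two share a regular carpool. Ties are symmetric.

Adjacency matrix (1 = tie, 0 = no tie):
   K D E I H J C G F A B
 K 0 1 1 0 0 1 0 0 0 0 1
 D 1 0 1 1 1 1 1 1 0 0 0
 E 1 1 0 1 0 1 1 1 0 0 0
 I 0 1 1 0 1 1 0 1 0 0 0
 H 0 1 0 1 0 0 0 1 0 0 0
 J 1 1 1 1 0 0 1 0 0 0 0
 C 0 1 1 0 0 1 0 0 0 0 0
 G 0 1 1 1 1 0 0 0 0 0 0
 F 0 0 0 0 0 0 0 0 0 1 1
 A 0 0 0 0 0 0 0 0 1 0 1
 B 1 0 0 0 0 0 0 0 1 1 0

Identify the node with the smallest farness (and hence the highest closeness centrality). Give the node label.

Farness (sum of distances to all others) for each node — A:29, B:21, C:22, D:15, E:16, F:29, G:21, H:22, I:20, J:17, K:16.
The smallest farness is 15, for D, so D has the highest closeness.

D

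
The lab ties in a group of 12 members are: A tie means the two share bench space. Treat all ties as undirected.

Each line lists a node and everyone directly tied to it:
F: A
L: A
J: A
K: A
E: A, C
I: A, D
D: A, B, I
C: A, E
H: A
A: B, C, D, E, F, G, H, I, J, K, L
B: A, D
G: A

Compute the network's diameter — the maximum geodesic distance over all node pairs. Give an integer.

Eccentricity of each node (its greatest distance to any other): A:1, B:2, C:2, D:2, E:2, F:2, G:2, H:2, I:2, J:2, K:2, L:2.
The maximum eccentricity is 2, realized for instance by the pair J–H via J – A – H. So the diameter is 2.

2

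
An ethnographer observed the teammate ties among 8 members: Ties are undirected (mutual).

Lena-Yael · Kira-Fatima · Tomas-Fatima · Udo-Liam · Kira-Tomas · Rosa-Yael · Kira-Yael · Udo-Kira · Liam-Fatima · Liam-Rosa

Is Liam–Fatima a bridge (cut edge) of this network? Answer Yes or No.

No

Even without that edge, Liam still reaches Fatima via Liam – Udo – Kira – Fatima, so the network stays connected. Not a bridge.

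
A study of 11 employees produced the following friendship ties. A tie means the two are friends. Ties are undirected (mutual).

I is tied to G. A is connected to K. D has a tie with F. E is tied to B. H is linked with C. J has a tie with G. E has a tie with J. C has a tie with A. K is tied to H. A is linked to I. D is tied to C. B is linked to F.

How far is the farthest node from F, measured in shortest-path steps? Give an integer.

4

Distances from F: A:3, B:1, C:2, D:1, E:2, G:4, H:3, I:4, J:3, K:4.
The largest is 4 (to G, I, and K), so the eccentricity of F is 4.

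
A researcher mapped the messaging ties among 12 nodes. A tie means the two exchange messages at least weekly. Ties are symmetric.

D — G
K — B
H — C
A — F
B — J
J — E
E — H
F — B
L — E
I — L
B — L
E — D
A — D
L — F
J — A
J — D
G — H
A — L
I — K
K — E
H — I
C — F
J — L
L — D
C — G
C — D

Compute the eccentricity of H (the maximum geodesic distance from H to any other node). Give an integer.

Distances from H: A:3, B:3, C:1, D:2, E:1, F:2, G:1, I:1, J:2, K:2, L:2.
The largest is 3 (to A and B), so the eccentricity of H is 3.

3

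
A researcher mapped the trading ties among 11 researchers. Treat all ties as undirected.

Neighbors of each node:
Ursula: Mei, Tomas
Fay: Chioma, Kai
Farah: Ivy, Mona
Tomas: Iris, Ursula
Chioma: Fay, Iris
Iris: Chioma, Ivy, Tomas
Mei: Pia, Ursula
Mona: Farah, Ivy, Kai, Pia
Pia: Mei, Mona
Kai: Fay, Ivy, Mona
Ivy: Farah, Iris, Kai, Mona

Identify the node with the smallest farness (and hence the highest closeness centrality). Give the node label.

Ivy

Farness (sum of distances to all others) for each node — Chioma:25, Farah:24, Fay:25, Iris:19, Ivy:18, Kai:21, Mei:26, Mona:19, Pia:23, Tomas:23, Ursula:27.
The smallest farness is 18, for Ivy, so Ivy has the highest closeness.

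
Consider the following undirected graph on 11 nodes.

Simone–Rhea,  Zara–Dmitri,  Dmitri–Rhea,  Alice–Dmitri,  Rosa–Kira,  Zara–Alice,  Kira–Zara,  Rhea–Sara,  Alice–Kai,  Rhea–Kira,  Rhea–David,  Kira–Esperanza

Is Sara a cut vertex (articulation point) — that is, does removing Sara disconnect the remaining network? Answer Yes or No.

Even without Sara, every remaining node can still reach every other (the residual graph is connected), so Sara is not a cut vertex.

No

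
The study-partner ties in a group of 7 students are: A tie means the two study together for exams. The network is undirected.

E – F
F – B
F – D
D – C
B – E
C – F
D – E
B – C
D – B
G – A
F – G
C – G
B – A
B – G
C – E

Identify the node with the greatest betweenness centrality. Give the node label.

Unnormalized betweenness of each node: A:0, B:11/3, C:2/3, D:0, E:0, F:2/3, G:1.
B has the largest value, 11/3, making it the main broker — the node through which the most shortest paths run.

B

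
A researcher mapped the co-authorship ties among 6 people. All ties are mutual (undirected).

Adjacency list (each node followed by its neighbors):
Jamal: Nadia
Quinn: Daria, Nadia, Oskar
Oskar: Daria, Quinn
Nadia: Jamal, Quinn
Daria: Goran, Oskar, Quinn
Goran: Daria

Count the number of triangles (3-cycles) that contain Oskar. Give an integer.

1

Oskar's neighbors: Daria and Quinn.
Neighbor pairs that are themselves tied: Oskar–Daria–Quinn. Each forms one triangle with Oskar, for 1 in total.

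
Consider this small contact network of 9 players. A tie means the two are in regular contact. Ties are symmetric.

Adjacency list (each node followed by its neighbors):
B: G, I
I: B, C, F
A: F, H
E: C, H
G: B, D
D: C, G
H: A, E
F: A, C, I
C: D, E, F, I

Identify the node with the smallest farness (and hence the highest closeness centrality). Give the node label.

C

Farness (sum of distances to all others) for each node — A:18, B:18, C:12, D:16, E:16, F:14, G:20, H:20, I:14.
The smallest farness is 12, for C, so C has the highest closeness.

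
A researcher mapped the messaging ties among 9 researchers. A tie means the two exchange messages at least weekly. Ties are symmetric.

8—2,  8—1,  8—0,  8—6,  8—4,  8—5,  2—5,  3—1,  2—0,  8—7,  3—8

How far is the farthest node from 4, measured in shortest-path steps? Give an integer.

2

Distances from 4: 0:2, 1:2, 2:2, 3:2, 5:2, 6:2, 7:2, 8:1.
The largest is 2 (to 1, 3, 2, 5, 0, 7, and 6), so the eccentricity of 4 is 2.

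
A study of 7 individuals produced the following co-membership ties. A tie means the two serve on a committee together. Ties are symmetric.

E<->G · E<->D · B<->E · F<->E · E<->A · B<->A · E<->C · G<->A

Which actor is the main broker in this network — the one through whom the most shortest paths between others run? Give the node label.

E

Unnormalized betweenness of each node: A:1/2, B:0, C:0, D:0, E:25/2, F:0, G:0.
E has the largest value, 25/2, making it the main broker — the node through which the most shortest paths run.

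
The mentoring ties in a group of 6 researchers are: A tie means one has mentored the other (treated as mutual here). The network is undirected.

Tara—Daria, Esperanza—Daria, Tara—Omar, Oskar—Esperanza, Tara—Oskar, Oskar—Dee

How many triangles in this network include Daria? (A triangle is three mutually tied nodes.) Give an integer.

Daria's neighbors are Esperanza and Tara, but none of them are tied to each other, so no triangle contains Daria.

0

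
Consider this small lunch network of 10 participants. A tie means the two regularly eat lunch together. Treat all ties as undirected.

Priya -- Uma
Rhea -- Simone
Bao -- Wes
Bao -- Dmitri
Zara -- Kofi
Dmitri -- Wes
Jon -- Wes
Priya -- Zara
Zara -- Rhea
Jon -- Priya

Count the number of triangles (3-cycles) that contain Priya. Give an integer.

Priya's neighbors are Jon, Uma, and Zara, but none of them are tied to each other, so no triangle contains Priya.

0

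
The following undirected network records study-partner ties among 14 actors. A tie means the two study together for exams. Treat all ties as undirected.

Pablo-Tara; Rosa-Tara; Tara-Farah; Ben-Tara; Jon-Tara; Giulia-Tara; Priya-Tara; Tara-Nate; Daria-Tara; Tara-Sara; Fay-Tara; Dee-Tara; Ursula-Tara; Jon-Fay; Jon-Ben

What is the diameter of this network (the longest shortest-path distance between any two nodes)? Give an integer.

2

Eccentricity of each node (its greatest distance to any other): Ben:2, Daria:2, Dee:2, Farah:2, Fay:2, Giulia:2, Jon:2, Nate:2, Pablo:2, Priya:2, Rosa:2, Sara:2, Tara:1, Ursula:2.
The maximum eccentricity is 2, realized for instance by the pair Jon–Daria via Jon – Tara – Daria. So the diameter is 2.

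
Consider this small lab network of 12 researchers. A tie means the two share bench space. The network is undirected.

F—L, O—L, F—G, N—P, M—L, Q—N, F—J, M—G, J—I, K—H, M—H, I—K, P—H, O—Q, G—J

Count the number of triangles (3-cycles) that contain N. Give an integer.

N's neighbors are P and Q, but none of them are tied to each other, so no triangle contains N.

0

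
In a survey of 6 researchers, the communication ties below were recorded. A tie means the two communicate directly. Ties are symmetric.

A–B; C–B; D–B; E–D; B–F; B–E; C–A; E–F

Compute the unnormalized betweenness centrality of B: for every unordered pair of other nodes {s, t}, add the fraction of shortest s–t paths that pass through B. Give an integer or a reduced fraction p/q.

13/2

Pairs whose geodesics pass through B — A–E: 1; A–F: 1; A–D: 1; E–C: 1; C–F: 1; C–D: 1; F–D: 1/2.
All other pairs contribute 0.
Summing the contributions gives betweenness(B) = 13/2.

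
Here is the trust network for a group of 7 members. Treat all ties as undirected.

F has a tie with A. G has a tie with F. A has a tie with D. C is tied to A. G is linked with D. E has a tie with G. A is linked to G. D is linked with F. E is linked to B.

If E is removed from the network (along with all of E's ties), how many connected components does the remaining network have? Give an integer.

Without E, the remaining ties split the others into: {A, C, D, F, G}; {B}.
That's 2 separate components.

2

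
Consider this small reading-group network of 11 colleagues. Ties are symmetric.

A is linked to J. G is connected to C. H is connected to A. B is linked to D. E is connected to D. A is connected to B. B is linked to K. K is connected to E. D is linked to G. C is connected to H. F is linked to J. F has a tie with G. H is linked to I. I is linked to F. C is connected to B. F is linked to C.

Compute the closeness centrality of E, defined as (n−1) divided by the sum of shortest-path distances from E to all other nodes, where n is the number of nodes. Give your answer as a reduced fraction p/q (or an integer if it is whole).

10/27

Distances from E: A:3, B:2, C:3, D:1, F:3, G:2, H:4, I:4, J:4, K:1. Sum = 27.
n = 11, so closeness = 10/27.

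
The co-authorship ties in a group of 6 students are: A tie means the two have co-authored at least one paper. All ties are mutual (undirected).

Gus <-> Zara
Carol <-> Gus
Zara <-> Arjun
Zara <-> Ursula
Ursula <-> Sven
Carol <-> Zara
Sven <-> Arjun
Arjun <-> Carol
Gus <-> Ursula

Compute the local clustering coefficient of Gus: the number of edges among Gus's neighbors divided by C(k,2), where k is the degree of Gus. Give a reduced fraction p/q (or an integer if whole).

Gus's neighbors: Carol, Ursula, and Zara (k = 3).
Possible neighbor pairs: C(3,2) = 3. Edges among them: Carol–Zara, Ursula–Zara → e = 2.
Clustering(Gus) = 2/3.

2/3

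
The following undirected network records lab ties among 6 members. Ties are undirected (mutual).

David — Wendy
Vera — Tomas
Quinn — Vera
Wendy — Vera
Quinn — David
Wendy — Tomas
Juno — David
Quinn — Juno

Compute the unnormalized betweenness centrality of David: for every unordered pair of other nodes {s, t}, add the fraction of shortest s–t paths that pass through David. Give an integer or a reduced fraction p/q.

Pairs whose geodesics pass through David — Tomas–Juno: 1/2; Wendy–Quinn: 1/2; Wendy–Juno: 1.
All other pairs contribute 0.
Summing the contributions gives betweenness(David) = 2.

2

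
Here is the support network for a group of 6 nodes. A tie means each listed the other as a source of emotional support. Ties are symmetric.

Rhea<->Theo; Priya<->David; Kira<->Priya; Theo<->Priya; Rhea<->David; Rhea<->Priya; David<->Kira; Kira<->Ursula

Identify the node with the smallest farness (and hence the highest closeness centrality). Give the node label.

Priya

Farness (sum of distances to all others) for each node — David:7, Kira:7, Priya:6, Rhea:8, Theo:9, Ursula:11.
The smallest farness is 6, for Priya, so Priya has the highest closeness.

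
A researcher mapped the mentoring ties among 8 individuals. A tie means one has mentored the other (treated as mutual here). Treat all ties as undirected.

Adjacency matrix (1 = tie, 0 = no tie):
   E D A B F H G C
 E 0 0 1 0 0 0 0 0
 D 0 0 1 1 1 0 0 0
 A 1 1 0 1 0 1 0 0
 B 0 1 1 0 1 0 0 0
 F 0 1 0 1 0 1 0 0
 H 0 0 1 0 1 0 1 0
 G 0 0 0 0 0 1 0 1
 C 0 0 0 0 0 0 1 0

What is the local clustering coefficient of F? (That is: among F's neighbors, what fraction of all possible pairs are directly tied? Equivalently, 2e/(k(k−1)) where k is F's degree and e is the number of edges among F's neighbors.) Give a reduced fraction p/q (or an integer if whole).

F's neighbors: B, D, and H (k = 3).
Possible neighbor pairs: C(3,2) = 3. Edges among them: B–D → e = 1.
Clustering(F) = 1/3.

1/3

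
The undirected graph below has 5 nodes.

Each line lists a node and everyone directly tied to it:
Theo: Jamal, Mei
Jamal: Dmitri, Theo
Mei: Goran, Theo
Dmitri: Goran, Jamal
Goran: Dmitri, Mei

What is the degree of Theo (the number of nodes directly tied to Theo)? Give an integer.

Theo is directly tied to Jamal and Mei. That is 2 neighbors, so the degree of Theo is 2.

2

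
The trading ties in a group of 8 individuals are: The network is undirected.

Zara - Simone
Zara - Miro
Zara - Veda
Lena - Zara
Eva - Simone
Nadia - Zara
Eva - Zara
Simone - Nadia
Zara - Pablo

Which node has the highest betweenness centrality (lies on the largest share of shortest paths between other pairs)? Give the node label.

Zara

Unnormalized betweenness of each node: Eva:0, Lena:0, Miro:0, Nadia:0, Pablo:0, Simone:1/2, Veda:0, Zara:37/2.
Zara has the largest value, 37/2, making it the main broker — the node through which the most shortest paths run.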